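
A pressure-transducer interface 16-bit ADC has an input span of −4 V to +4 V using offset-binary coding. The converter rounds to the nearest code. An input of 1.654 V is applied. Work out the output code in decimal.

code 46318

LSB = 8 V / 65536 = 122.07 µV.
(1.654 − (−4)) / 0.00012207 = 46317.568 LSBs.
round(46317.568) = 46318.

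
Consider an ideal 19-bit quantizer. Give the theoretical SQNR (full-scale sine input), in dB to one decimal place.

SNR ≈ 6.02·N + 1.76 dB = 6.02·19 + 1.76 = 116.14 dB.

116.1 dB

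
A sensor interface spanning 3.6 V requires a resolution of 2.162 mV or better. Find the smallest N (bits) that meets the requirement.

11 bits

Number of steps required ≥ 3.6 V / 2.162 mV = 1665.12.
Need 2^N ≥ 1665.12; 2^10 = 1024, 2^11 = 2048.
Minimum N = 11.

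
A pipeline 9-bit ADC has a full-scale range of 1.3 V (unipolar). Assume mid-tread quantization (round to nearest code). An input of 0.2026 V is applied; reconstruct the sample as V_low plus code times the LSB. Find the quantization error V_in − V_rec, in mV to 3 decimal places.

LSB = 1.3/2^9 = 2.539 mV.
Scaled input = 79.7932 LSBs, so code = 80.
Reconstructed: 0.203125 V.
Difference: -0.000525 V → -0.525 mV.

-0.525 mV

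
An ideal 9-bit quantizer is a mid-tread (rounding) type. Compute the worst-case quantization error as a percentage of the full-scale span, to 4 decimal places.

Rounding → worst-case error = ½ LSB = V_FS/2^10, so 100/1024 = 0.0976562 % of full scale.

0.0977 %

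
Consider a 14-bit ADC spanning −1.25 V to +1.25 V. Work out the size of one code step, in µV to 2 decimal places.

Full-scale span = 2.5 V.
LSB = 2.5 / 2^14 = 2.5 / 16384 = 0.000152588 V = 152.59 µV.

152.59 µV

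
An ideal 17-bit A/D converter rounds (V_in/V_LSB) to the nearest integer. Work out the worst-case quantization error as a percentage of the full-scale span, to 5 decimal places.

Rounding → worst-case error = ½ LSB = V_FS/2^18, so 100/262144 = 0.00038147 % of full scale.

0.00038 %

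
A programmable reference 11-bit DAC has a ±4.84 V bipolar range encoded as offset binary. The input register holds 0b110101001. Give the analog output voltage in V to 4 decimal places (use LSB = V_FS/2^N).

-2.8312 V

LSB = 9.68 V / 2^11 = 4.727 mV.
Code 0b110101001 = 425 decimal.
V_out = (−4.84) + 425 × 0.00472656 V = -2.83121 V.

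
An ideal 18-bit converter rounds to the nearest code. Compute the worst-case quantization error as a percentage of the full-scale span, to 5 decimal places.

0.00019 %

Rounding → worst-case error = ½ LSB = V_FS/2^19, so 100/524288 = 0.000190735 % of full scale.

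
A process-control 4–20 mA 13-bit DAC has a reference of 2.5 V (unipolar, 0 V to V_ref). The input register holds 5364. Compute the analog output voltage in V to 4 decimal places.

1.6370 V

LSB = 2.5 V / 2^13 = 305.18 µV.
V_out = 0 + 5364 × 0.000305176 V = 1.63696 V.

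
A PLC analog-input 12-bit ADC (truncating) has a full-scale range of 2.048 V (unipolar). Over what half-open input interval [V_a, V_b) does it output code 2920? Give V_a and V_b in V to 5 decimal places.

LSB = 2.048/2^12 = 0.500 mV.
V_a = V_low + 2920·LSB = 1.46 V; V_b = V_low + 2921·LSB = 1.4605 V.

[1.46000 V, 1.46050 V)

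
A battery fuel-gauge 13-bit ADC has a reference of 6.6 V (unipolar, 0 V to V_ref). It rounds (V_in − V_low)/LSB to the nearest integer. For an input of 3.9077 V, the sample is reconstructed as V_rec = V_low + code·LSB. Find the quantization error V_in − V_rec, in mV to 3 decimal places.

0.229 mV

LSB = 6.6/2^13 = 0.806 mV.
Scaled input = 4850.2846 LSBs, so code = 4850.
Code 4850 maps back to 0 + 4850×0.000805664 V = 3.9074707 V.
Error = 3.9077 − 3.9074707 = 0.000229297 V = 0.229 mV.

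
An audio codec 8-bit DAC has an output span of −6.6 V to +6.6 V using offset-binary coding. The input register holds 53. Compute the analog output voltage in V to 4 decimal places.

-3.8672 V

LSB = 13.2 V / 2^8 = 51.562 mV.
V_out = (−6.6) + 53 × 0.0515625 V = -3.86719 V.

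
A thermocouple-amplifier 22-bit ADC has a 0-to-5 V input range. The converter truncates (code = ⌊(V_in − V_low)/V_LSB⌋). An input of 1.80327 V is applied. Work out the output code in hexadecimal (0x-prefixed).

code 0x1714F4 (decimal 1512692)

LSB = 5 V / 4194304 = 1.19 µV.
(V_in − V_low)/LSB = (1.80327 − 0) / 1.19209e-06 = 1512692.515.
Floor → code 1512692.
In hexadecimal (0x-prefixed): 0x1714F4.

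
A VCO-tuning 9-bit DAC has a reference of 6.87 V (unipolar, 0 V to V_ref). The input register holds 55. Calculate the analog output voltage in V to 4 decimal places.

LSB = 6.87 V / 2^9 = 13.418 mV.
V_out = 0 + 55 × 0.013418 V = 0.737988 V.

0.7380 V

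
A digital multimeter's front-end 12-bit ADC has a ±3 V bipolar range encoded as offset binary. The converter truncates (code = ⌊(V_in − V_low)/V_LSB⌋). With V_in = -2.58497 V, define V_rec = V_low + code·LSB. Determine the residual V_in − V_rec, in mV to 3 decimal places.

0.479 mV

Step size: 6 V ÷ 2^12 = 1.465 mV.
(-2.58497 − (−3))/0.00146484 = 283.3271; ⌊·⌋ gives code 283.
Code 283 maps back to (−3) + 283×0.00146484 V = -2.5854492 V.
Difference: 0.000479219 V → 0.479 mV.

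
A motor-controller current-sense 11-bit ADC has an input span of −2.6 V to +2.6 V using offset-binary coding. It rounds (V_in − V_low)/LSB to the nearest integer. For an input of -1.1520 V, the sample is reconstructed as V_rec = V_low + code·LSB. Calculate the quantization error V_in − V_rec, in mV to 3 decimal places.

0.734 mV

Step size: 5.2 V ÷ 2^11 = 2.539 mV.
(-1.1520 − (−2.6))/0.00253906 = 570.2892; round gives code 570.
V_rec = (−2.6) + 570·0.00253906 = -1.1527344 V.
Difference: 0.000734375 V → 0.734 mV.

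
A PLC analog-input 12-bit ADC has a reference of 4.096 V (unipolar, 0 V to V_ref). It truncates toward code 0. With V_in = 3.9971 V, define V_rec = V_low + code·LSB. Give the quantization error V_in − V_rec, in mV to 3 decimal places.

One LSB is 4.096 V / 4096 = 1.000 mV.
Scaled input = 3997.1000 LSBs, so code = 3997.
Reconstructed: 3.997 V.
V_in − V_rec = 0.0001 V = 0.100 mV.

0.100 mV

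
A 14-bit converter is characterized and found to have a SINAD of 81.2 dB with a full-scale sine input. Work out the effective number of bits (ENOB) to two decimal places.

ENOB = (SINAD − 1.76) / 6.02 = (81.2 − 1.76)/6.02 = 13.196.

13.20 bits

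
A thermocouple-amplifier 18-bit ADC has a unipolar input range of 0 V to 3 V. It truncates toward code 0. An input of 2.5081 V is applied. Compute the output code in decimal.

code 219161

With 262144 levels over 3 V, one step is 11.44 µV.
Input sits at 219161.122 steps above V_low.
⌊·⌋(219161.122) = 219161.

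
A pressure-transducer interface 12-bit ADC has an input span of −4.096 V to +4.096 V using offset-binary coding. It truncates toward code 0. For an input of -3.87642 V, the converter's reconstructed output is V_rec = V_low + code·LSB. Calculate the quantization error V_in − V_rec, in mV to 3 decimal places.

Step size: 8.192 V ÷ 2^12 = 2.000 mV.
(V_in − V_low)/LSB = (-3.87642 − (−4.096))/0.002 = 109.7900 → code 109 (floor).
V_rec = (−4.096) + 109·0.002 = -3.878 V.
Difference: 0.00158 V → 1.580 mV.

1.580 mV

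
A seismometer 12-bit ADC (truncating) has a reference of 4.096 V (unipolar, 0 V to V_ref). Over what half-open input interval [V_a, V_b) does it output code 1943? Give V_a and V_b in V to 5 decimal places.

[1.94300 V, 1.94400 V)

LSB = 4.096/2^12 = 1.000 mV.
V_a = V_low + 1943·LSB = 1.943 V; V_b = V_low + 1944·LSB = 1.944 V.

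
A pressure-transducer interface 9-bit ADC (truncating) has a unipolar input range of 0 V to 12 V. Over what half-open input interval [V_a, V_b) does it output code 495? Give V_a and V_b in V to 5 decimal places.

[11.60156 V, 11.62500 V)

LSB = 12/2^9 = 23.438 mV.
V_a = V_low + 495·LSB = 11.6016 V; V_b = V_low + 496·LSB = 11.625 V.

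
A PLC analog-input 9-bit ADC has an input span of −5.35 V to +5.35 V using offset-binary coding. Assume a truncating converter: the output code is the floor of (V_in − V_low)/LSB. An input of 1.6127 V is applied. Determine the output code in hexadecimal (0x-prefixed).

LSB = 10.7 V / 512 = 20.898 mV.
(1.6127 − (−5.35)) / 0.0208984 = 333.168 LSBs.
⌊·⌋(333.168) = 333.
In hexadecimal (0x-prefixed): 0x14D.

code 0x14D (decimal 333)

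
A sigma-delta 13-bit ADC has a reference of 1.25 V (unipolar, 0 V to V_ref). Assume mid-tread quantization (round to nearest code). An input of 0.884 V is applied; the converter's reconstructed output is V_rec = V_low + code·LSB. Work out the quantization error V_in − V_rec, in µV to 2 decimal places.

58.35 µV

Step size: 1.25 V ÷ 2^13 = 152.59 µV.
(0.884 − 0)/0.000152588 = 5793.3824; round gives code 5793.
Reconstructed: 0.88394165 V.
Difference: 5.83496e-05 V → 58.35 µV.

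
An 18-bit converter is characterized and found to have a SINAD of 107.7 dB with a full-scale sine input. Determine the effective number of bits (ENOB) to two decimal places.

ENOB = (SINAD − 1.76) / 6.02 = (107.7 − 1.76)/6.02 = 17.598.

17.60 bits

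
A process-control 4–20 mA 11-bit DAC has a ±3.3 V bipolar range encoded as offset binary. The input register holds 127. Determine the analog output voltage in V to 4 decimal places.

LSB = 6.6 V / 2^11 = 3.223 mV.
V_out = (−3.3) + 127 × 0.00322266 V = -2.89072 V.

-2.8907 V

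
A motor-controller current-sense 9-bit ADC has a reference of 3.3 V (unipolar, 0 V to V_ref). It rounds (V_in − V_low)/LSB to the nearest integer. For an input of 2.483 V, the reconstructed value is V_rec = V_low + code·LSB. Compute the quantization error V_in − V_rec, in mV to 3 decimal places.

1.555 mV

LSB = 3.3/2^9 = 6.445 mV.
(V_in − V_low)/LSB = (2.483 − 0)/0.00644531 = 385.2412 → code 385 (round).
Code 385 maps back to 0 + 385×0.00644531 V = 2.4814453 V.
Difference: 0.00155469 V → 1.555 mV.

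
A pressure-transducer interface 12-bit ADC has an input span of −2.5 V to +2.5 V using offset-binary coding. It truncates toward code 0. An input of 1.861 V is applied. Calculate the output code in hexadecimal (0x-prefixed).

With 4096 levels over 5 V, one step is 1.221 mV.
(V_in − V_low)/LSB = (1.861 − (−2.5)) / 0.0012207 = 3572.531.
⌊·⌋(3572.531) = 3572.
In hexadecimal (0x-prefixed): 0xDF4.

code 0xDF4 (decimal 3572)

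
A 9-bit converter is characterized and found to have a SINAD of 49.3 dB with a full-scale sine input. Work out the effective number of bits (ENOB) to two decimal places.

ENOB = (SINAD − 1.76) / 6.02 = (49.3 − 1.76)/6.02 = 7.897.

7.90 bits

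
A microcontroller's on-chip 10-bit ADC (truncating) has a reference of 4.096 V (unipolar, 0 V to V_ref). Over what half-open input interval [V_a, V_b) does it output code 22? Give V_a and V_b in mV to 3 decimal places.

LSB = 4.096/2^10 = 4.000 mV.
V_a = V_low + 22·LSB = 0.088 V; V_b = V_low + 23·LSB = 0.092 V.

[88.000 mV, 92.000 mV)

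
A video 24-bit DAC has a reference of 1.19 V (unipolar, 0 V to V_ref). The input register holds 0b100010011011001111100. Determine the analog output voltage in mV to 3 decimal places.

LSB = 1.19 V / 2^24 = 0.07 µV.
Code 0b100010011011001111100 = 1128060 decimal.
V_out = 0 + 1128060 × 7.09295e-08 V = 0.0800128 V.
= 80.013 mV.

80.013 mV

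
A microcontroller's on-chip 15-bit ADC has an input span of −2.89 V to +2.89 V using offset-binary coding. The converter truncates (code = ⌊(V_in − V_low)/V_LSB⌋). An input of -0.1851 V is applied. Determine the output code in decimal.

LSB = 5.78 V / 32768 = 176.39 µV.
(-0.1851 − (−2.89)) / 0.000176392 = 15334.630 LSBs.
Floor → code 15334.

code 15334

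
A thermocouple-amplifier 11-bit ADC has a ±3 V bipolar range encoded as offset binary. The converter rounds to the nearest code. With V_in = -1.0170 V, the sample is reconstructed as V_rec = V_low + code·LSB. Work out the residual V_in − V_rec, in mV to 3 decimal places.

-0.398 mV

One LSB is 6 V / 2048 = 2.930 mV.
Scaled input = 676.8640 LSBs, so code = 677.
Code 677 maps back to (−3) + 677×0.00292969 V = -1.0166016 V.
Difference: -0.000398437 V → -0.398 mV.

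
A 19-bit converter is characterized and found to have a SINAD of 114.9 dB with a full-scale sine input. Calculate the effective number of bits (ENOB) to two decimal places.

18.79 bits

ENOB = (SINAD − 1.76) / 6.02 = (114.9 − 1.76)/6.02 = 18.794.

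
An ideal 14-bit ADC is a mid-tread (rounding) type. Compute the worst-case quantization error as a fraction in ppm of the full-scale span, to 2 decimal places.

Rounding → worst-case error = ½ LSB = V_FS/2^15, so 1e+06/32768 = 30.5176 ppm of full scale.

30.52 ppm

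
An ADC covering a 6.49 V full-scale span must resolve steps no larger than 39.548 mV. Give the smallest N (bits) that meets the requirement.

Number of steps required ≥ 6.49 V / 39.548 mV = 164.10.
Need 2^N ≥ 164.10; 2^7 = 128, 2^8 = 256.
Minimum N = 8.

8 bits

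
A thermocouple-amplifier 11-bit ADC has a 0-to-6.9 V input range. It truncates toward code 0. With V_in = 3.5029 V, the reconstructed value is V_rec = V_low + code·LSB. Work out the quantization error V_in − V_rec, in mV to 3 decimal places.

2.363 mV

LSB = 6.9/2^11 = 3.369 mV.
Scaled input = 1039.7013 LSBs, so code = 1039.
Reconstructed: 3.5005371 V.
Difference: 0.00236289 V → 2.363 mV.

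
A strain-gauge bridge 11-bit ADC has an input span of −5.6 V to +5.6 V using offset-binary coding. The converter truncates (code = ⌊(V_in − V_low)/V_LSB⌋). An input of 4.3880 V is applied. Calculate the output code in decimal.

code 1826

With 2048 levels over 11.2 V, one step is 5.469 mV.
(4.3880 − (−5.6)) / 0.00546875 = 1826.377 LSBs.
Floor → code 1826.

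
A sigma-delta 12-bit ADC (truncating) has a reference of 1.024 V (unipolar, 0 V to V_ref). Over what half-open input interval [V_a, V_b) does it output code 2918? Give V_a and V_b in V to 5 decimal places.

LSB = 1.024/2^12 = 250.00 µV.
V_a = V_low + 2918·LSB = 0.7295 V; V_b = V_low + 2919·LSB = 0.72975 V.

[0.72950 V, 0.72975 V)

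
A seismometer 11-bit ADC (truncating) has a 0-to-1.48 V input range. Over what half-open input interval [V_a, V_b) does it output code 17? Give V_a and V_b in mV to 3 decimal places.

LSB = 1.48/2^11 = 0.723 mV.
V_a = V_low + 17·LSB = 0.0122852 V; V_b = V_low + 18·LSB = 0.0130078 V.

[12.285 mV, 13.008 mV)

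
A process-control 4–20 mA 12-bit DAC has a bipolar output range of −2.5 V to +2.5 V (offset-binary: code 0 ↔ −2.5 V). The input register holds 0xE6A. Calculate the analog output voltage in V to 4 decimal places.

LSB = 5 V / 2^12 = 1.221 mV.
Code 0xE6A = 3690 decimal.
V_out = (−2.5) + 3690 × 0.0012207 V = 2.00439 V.

2.0044 V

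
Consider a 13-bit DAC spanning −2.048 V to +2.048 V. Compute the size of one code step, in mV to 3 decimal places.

0.500 mV

Full-scale span = 4.096 V.
LSB = 4.096 / 2^13 = 4.096 / 8192 = 0.0005 V = 0.500 mV.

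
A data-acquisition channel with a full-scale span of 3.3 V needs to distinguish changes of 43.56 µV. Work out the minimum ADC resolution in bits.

Number of steps required ≥ 3.3 V / 43.56 µV = 75757.58.
Need 2^N ≥ 75757.58; 2^16 = 65536, 2^17 = 131072.
Minimum N = 17.

17 bits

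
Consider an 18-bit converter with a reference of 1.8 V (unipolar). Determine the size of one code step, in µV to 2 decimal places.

6.87 µV

Full-scale span = 1.8 V.
LSB = 1.8 / 2^18 = 1.8 / 262144 = 6.86646e-06 V = 6.87 µV.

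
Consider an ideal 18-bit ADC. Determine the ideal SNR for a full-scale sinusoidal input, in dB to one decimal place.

110.1 dB

SNR ≈ 6.02·N + 1.76 dB = 6.02·18 + 1.76 = 110.12 dB.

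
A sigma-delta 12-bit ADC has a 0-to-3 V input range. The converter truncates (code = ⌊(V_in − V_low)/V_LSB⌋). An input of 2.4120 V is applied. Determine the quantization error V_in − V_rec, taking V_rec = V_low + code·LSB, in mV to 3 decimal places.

LSB = 3/2^12 = 0.732 mV.
(V_in − V_low)/LSB = (2.4120 − 0)/0.000732422 = 3293.1840 → code 3293 (floor).
Code 3293 maps back to 0 + 3293×0.000732422 V = 2.4118652 V.
Error = 2.4120 − 2.4118652 = 0.000134766 V = 0.135 mV.

0.135 mV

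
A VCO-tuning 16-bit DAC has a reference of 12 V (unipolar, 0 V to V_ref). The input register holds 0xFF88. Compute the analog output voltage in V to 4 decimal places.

11.9780 V

LSB = 12 V / 2^16 = 183.11 µV.
Code 0xFF88 = 65416 decimal.
V_out = 0 + 65416 × 0.000183105 V = 11.978 V.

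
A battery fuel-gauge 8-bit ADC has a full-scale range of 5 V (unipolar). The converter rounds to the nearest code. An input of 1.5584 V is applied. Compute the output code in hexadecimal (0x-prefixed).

code 0x50 (decimal 80)

With 256 levels over 5 V, one step is 19.531 mV.
(V_in − V_low)/LSB = (1.5584 − 0) / 0.0195312 = 79.790.
So the output code is 80.
In hexadecimal (0x-prefixed): 0x50.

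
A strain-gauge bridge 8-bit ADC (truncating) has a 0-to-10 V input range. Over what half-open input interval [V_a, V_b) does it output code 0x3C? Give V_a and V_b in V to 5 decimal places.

LSB = 10/2^8 = 39.062 mV.
Code 0x3C = 60 decimal.
V_a = V_low + 60·LSB = 2.34375 V; V_b = V_low + 61·LSB = 2.38281 V.

[2.34375 V, 2.38281 V)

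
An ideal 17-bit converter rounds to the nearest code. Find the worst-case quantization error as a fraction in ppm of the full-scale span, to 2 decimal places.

3.81 ppm

Rounding → worst-case error = ½ LSB = V_FS/2^18, so 1e+06/262144 = 3.8147 ppm of full scale.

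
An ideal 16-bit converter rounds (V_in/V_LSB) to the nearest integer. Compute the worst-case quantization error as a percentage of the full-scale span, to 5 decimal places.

0.00076 %

Rounding → worst-case error = ½ LSB = V_FS/2^17, so 100/131072 = 0.000762939 % of full scale.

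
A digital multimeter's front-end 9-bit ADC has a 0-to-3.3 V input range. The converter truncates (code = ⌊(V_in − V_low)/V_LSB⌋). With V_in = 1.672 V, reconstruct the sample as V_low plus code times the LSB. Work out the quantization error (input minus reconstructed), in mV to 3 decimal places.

2.664 mV

One LSB is 3.3 V / 512 = 6.445 mV.
(1.672 − 0)/0.00644531 = 259.4133; ⌊·⌋ gives code 259.
Reconstructed: 1.6693359 V.
Difference: 0.00266406 V → 2.664 mV.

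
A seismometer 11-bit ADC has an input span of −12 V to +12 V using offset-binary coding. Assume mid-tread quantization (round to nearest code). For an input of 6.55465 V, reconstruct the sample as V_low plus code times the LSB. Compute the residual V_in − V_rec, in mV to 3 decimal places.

3.869 mV

One LSB is 24 V / 2048 = 11.719 mV.
(6.55465 − (−12))/0.0117188 = 1583.3301; round gives code 1583.
Reconstructed: 6.5507812 V.
Error = 6.55465 − 6.5507812 = 0.00386875 V = 3.869 mV.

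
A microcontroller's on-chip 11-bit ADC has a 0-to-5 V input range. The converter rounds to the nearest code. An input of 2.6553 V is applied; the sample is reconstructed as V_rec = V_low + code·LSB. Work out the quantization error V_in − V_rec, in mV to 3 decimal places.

-0.950 mV

LSB = 5/2^11 = 2.441 mV.
(V_in − V_low)/LSB = (2.6553 − 0)/0.00244141 = 1087.6109 → code 1088 (round).
Code 1088 maps back to 0 + 1088×0.00244141 V = 2.65625 V.
Difference: -0.00095 V → -0.950 mV.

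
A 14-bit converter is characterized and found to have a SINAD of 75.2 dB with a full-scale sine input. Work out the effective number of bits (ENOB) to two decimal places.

12.20 bits

ENOB = (SINAD − 1.76) / 6.02 = (75.2 − 1.76)/6.02 = 12.199.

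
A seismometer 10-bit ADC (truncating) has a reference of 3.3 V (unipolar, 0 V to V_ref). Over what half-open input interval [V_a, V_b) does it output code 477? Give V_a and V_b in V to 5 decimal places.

[1.53721 V, 1.54043 V)

LSB = 3.3/2^10 = 3.223 mV.
V_a = V_low + 477·LSB = 1.53721 V; V_b = V_low + 478·LSB = 1.54043 V.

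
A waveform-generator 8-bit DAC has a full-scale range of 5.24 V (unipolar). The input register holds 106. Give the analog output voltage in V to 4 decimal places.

LSB = 5.24 V / 2^8 = 20.469 mV.
V_out = 0 + 106 × 0.0204688 V = 2.16969 V.

2.1697 V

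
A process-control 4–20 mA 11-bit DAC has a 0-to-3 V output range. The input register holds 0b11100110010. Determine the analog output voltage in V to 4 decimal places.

LSB = 3 V / 2^11 = 1.465 mV.
Code 0b11100110010 = 1842 decimal.
V_out = 0 + 1842 × 0.00146484 V = 2.69824 V.

2.6982 V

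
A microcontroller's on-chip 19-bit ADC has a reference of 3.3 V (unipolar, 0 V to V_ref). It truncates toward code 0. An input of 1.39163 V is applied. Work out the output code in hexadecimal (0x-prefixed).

code 0x35FA7 (decimal 221095)

LSB = 3.3 V / 524288 = 6.29 µV.
Input sits at 221095.427 steps above V_low.
So the output code is 221095.
In hexadecimal (0x-prefixed): 0x35FA7.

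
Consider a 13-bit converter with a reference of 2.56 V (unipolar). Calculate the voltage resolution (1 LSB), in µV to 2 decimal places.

Full-scale span = 2.56 V.
LSB = 2.56 / 2^13 = 2.56 / 8192 = 0.0003125 V = 312.50 µV.

312.50 µV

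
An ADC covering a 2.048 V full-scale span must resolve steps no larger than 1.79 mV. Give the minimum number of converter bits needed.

11 bits

Number of steps required ≥ 2.048 V / 1.79 mV = 1144.13.
Need 2^N ≥ 1144.13; 2^10 = 1024, 2^11 = 2048.
Minimum N = 11.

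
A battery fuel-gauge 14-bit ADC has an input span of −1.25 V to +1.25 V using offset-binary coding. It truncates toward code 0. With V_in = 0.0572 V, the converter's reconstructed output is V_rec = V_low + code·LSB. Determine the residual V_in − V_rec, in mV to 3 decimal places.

0.132 mV

One LSB is 2.5 V / 16384 = 152.59 µV.
(V_in − V_low)/LSB = (0.0572 − (−1.25))/0.000152588 = 8566.8659 → code 8566 (floor).
Reconstructed: 0.057067871 V.
Error = 0.0572 − 0.057067871 = 0.000132129 V = 0.132 mV.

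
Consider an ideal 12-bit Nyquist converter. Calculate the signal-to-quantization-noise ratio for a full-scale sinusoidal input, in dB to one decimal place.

SNR ≈ 6.02·N + 1.76 dB = 6.02·12 + 1.76 = 74.00 dB.

74.0 dB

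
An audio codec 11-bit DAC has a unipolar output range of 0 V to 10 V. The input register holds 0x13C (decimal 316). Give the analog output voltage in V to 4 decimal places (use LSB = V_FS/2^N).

LSB = 10 V / 2^11 = 4.883 mV.
Code 0x13C = 316 decimal.
V_out = 0 + 316 × 0.00488281 V = 1.54297 V.

1.5430 V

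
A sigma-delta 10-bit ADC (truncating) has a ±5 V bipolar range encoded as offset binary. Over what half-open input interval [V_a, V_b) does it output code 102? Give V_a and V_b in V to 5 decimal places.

LSB = 10/2^10 = 9.766 mV.
V_a = V_low + 102·LSB = -4.00391 V; V_b = V_low + 103·LSB = -3.99414 V.

[-4.00391 V, -3.99414 V)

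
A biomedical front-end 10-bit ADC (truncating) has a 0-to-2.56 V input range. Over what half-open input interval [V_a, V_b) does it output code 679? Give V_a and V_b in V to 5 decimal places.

[1.69750 V, 1.70000 V)

LSB = 2.56/2^10 = 2.500 mV.
V_a = V_low + 679·LSB = 1.6975 V; V_b = V_low + 680·LSB = 1.7 V.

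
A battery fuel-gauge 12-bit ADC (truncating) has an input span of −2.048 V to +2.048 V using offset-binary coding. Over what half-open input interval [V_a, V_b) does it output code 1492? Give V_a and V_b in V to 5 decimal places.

LSB = 4.096/2^12 = 1.000 mV.
V_a = V_low + 1492·LSB = -0.556 V; V_b = V_low + 1493·LSB = -0.555 V.

[-0.55600 V, -0.55500 V)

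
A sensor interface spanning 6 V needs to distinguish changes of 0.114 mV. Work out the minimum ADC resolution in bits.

Number of steps required ≥ 6 V / 0.114 mV = 52631.58.
Need 2^N ≥ 52631.58; 2^15 = 32768, 2^16 = 65536.
Minimum N = 16.

16 bits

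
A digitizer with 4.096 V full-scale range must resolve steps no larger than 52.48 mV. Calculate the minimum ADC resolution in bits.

Number of steps required ≥ 4.096 V / 52.48 mV = 78.05.
Need 2^N ≥ 78.05; 2^6 = 64, 2^7 = 128.
Minimum N = 7.

7 bits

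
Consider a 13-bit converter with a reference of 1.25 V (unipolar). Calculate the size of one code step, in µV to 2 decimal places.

152.59 µV

Full-scale span = 1.25 V.
LSB = 1.25 / 2^13 = 1.25 / 8192 = 0.000152588 V = 152.59 µV.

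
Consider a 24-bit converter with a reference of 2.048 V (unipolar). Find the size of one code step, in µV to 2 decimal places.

0.12 µV

Full-scale span = 2.048 V.
LSB = 2.048 / 2^24 = 2.048 / 16777216 = 1.2207e-07 V = 0.12 µV.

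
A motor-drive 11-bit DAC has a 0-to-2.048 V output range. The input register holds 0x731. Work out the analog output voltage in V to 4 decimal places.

1.8410 V

LSB = 2.048 V / 2^11 = 1.000 mV.
Code 0x731 = 1841 decimal.
V_out = 0 + 1841 × 0.001 V = 1.841 V.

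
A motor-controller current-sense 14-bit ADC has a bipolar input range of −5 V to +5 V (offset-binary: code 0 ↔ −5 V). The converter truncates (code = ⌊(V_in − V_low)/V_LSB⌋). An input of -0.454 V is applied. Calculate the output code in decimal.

Full-scale span = 10 V; LSB = 10/2^14 = 0.610 mV.
(-0.454 − (−5)) / 0.000610352 = 7448.166 LSBs.
Floor → code 7448.

code 7448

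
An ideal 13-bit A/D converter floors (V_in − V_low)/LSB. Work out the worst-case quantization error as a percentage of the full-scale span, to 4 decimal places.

0.0122 %

Truncating → worst-case error = 1 LSB = V_FS/2^13, so 100/8192 = 0.012207 % of full scale.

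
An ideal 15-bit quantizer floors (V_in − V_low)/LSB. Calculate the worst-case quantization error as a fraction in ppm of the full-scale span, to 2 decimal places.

30.52 ppm

Truncating → worst-case error = 1 LSB = V_FS/2^15, so 1e+06/32768 = 30.5176 ppm of full scale.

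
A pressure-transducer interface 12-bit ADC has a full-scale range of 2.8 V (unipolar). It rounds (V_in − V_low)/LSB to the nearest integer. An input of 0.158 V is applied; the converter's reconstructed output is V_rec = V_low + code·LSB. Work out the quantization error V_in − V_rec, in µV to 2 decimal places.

LSB = 2.8/2^12 = 0.684 mV.
(0.158 − 0)/0.000683594 = 231.1314; round gives code 231.
V_rec = 0 + 231·0.000683594 = 0.15791016 V.
V_in − V_rec = 8.98437e-05 V = 89.84 µV.

89.84 µV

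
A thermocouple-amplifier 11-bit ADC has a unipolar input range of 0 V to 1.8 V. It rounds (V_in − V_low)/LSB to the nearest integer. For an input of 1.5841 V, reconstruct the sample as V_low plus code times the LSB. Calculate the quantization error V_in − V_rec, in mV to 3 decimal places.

One LSB is 1.8 V / 2048 = 0.879 mV.
(V_in − V_low)/LSB = (1.5841 − 0)/0.000878906 = 1802.3538 → code 1802 (round).
V_rec = 0 + 1802·0.000878906 = 1.5837891 V.
V_in − V_rec = 0.000310938 V = 0.311 mV.

0.311 mV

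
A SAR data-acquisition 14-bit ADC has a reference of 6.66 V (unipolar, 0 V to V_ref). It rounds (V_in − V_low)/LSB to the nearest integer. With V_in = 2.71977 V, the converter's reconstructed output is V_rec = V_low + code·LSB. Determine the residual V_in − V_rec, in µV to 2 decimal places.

-82.29 µV

LSB = 6.66/2^14 = 406.49 µV.
Scaled input = 6690.7975 LSBs, so code = 6691.
Reconstructed: 2.7198523 V.
Error = 2.71977 − 2.7198523 = -8.22949e-05 V = -82.29 µV.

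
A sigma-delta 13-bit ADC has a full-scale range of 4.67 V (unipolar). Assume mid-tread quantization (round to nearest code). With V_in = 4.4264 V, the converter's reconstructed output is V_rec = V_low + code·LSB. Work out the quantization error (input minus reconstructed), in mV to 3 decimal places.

-0.181 mV

One LSB is 4.67 V / 8192 = 0.570 mV.
(4.4264 − 0)/0.000570068 = 7764.6828; round gives code 7765.
Code 7765 maps back to 0 + 7765×0.000570068 V = 4.4265808 V.
V_in − V_rec = -0.000180811 V = -0.181 mV.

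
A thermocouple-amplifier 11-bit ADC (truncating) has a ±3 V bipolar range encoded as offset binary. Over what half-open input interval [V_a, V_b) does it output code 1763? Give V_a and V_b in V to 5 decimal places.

LSB = 6/2^11 = 2.930 mV.
V_a = V_low + 1763·LSB = 2.16504 V; V_b = V_low + 1764·LSB = 2.16797 V.

[2.16504 V, 2.16797 V)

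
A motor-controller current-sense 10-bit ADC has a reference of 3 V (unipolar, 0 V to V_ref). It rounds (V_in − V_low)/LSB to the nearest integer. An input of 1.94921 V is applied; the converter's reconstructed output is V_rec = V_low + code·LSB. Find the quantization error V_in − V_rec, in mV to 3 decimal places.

One LSB is 3 V / 1024 = 2.930 mV.
(1.94921 − 0)/0.00292969 = 665.3303; round gives code 665.
Reconstructed: 1.9482422 V.
V_in − V_rec = 0.000967813 V = 0.968 mV.

0.968 mV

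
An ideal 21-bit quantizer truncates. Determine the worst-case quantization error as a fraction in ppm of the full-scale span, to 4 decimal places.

0.4768 ppm

Truncating → worst-case error = 1 LSB = V_FS/2^21, so 1e+06/2097152 = 0.476837 ppm of full scale.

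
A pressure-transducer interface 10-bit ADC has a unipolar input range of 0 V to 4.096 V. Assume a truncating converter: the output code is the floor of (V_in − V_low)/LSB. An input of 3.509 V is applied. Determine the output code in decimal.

With 1024 levels over 4.096 V, one step is 4.000 mV.
(V_in − V_low)/LSB = (3.509 − 0) / 0.004 = 877.250.
⌊·⌋(877.250) = 877.

code 877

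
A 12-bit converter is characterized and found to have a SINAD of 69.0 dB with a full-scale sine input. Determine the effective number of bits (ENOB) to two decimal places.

ENOB = (SINAD − 1.76) / 6.02 = (69.0 − 1.76)/6.02 = 11.169.

11.17 bits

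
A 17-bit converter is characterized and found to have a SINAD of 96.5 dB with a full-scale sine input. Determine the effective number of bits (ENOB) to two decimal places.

15.74 bits

ENOB = (SINAD − 1.76) / 6.02 = (96.5 − 1.76)/6.02 = 15.738.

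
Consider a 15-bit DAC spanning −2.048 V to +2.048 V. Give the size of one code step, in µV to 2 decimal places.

Full-scale span = 4.096 V.
LSB = 4.096 / 2^15 = 4.096 / 32768 = 0.000125 V = 125.00 µV.

125.00 µV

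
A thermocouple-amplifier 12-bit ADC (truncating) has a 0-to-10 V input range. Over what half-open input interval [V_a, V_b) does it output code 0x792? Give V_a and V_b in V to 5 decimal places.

[4.73145 V, 4.73389 V)

LSB = 10/2^12 = 2.441 mV.
Code 0x792 = 1938 decimal.
V_a = V_low + 1938·LSB = 4.73145 V; V_b = V_low + 1939·LSB = 4.73389 V.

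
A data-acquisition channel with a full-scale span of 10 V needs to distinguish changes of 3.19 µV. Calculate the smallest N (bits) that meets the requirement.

Number of steps required ≥ 10 V / 3.19 µV = 3134796.24.
Need 2^N ≥ 3134796.24; 2^21 = 2097152, 2^22 = 4194304.
Minimum N = 22.

22 bits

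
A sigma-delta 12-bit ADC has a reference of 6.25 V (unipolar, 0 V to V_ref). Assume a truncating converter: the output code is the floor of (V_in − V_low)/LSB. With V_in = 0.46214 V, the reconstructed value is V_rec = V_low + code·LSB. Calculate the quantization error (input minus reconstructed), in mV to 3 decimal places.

Step size: 6.25 V ÷ 2^12 = 1.526 mV.
Scaled input = 302.8681 LSBs, so code = 302.
Code 302 maps back to 0 + 302×0.00152588 V = 0.46081543 V.
Difference: 0.00132457 V → 1.325 mV.

1.325 mV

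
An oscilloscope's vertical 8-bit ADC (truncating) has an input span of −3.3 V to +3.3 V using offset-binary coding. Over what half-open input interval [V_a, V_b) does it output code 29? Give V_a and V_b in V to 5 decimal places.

[-2.55234 V, -2.52656 V)

LSB = 6.6/2^8 = 25.781 mV.
V_a = V_low + 29·LSB = -2.55234 V; V_b = V_low + 30·LSB = -2.52656 V.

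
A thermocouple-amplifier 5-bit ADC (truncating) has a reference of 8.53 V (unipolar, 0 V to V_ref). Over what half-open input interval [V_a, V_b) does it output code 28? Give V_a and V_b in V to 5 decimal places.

[7.46375 V, 7.73031 V)

LSB = 8.53/2^5 = 266.562 mV.
V_a = V_low + 28·LSB = 7.46375 V; V_b = V_low + 29·LSB = 7.73031 V.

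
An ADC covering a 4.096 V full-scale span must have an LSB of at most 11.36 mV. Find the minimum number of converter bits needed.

Number of steps required ≥ 4.096 V / 11.36 mV = 360.56.
Need 2^N ≥ 360.56; 2^8 = 256, 2^9 = 512.
Minimum N = 9.

9 bits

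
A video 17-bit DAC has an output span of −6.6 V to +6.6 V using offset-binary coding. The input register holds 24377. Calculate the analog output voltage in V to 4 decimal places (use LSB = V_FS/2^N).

-4.1450 V

LSB = 13.2 V / 2^17 = 100.71 µV.
V_out = (−6.6) + 24377 × 0.000100708 V = -4.14504 V.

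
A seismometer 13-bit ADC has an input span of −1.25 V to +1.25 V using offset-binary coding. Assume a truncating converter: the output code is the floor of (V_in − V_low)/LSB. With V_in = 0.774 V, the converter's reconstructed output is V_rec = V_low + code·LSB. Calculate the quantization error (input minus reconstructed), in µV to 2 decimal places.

74.22 µV

One LSB is 2.5 V / 8192 = 305.18 µV.
(V_in − V_low)/LSB = (0.774 − (−1.25))/0.000305176 = 6632.2432 → code 6632 (floor).
Reconstructed: 0.77392578 V.
V_in − V_rec = 7.42187e-05 V = 74.22 µV.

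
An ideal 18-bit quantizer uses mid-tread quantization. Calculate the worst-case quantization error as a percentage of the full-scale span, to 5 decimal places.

0.00019 %

Rounding → worst-case error = ½ LSB = V_FS/2^19, so 100/524288 = 0.000190735 % of full scale.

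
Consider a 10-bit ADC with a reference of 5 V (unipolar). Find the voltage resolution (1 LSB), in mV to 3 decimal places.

4.883 mV

Full-scale span = 5 V.
LSB = 5 / 2^10 = 5 / 1024 = 0.00488281 V = 4.883 mV.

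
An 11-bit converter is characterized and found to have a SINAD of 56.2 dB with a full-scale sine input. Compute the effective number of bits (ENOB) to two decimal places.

ENOB = (SINAD − 1.76) / 6.02 = (56.2 − 1.76)/6.02 = 9.043.

9.04 bits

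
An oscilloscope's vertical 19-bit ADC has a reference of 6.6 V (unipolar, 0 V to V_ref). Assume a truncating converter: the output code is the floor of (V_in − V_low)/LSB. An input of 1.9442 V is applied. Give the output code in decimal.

LSB = 6.6 V / 524288 = 12.59 µV.
(V_in − V_low)/LSB = (1.9442 − 0) / 1.25885e-05 = 154442.535.
So the output code is 154442.

code 154442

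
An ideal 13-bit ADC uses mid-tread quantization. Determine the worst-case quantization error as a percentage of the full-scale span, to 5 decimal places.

0.00610 %

Rounding → worst-case error = ½ LSB = V_FS/2^14, so 100/16384 = 0.00610352 % of full scale.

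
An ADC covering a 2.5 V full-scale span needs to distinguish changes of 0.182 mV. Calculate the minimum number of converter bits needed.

Number of steps required ≥ 2.5 V / 0.182 mV = 13736.26.
Need 2^N ≥ 13736.26; 2^13 = 8192, 2^14 = 16384.
Minimum N = 14.

14 bits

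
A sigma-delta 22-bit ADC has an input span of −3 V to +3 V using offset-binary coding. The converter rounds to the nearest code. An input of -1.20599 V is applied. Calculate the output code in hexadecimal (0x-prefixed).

code 0x1322D8 (decimal 1254104)

LSB = 6 V / 4194304 = 1.43 µV.
(V_in − V_low)/LSB = (-1.20599 − (−3)) / 1.43051e-06 = 1254103.887.
round(1254103.887) = 1254104.
In hexadecimal (0x-prefixed): 0x1322D8.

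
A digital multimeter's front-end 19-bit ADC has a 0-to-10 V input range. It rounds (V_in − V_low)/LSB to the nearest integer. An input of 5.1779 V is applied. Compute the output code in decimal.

Full-scale span = 10 V; LSB = 10/2^19 = 19.07 µV.
(5.1779 − 0) / 1.90735e-05 = 271471.084 LSBs.
round(271471.084) = 271471.

code 271471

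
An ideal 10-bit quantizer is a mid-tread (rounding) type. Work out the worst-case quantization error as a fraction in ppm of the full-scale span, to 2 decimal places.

Rounding → worst-case error = ½ LSB = V_FS/2^11, so 1e+06/2048 = 488.281 ppm of full scale.

488.28 ppm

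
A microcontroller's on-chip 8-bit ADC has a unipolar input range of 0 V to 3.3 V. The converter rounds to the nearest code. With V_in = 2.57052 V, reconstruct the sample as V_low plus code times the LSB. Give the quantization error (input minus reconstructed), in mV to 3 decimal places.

5.286 mV

Step size: 3.3 V ÷ 2^8 = 12.891 mV.
(2.57052 − 0)/0.0128906 = 199.4100; round gives code 199.
Reconstructed: 2.5652344 V.
V_in − V_rec = 0.00528563 V = 5.286 mV.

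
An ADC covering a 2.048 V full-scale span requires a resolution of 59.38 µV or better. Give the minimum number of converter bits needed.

Number of steps required ≥ 2.048 V / 59.38 µV = 34489.73.
Need 2^N ≥ 34489.73; 2^15 = 32768, 2^16 = 65536.
Minimum N = 16.

16 bits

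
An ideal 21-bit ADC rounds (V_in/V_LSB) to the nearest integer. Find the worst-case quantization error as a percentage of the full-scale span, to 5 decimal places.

Rounding → worst-case error = ½ LSB = V_FS/2^22, so 100/4194304 = 2.38419e-05 % of full scale.

0.00002 %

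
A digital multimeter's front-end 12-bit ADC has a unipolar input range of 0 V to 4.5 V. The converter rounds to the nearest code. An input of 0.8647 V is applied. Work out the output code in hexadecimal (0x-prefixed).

code 0x313 (decimal 787)

LSB = 4.5 V / 4096 = 1.099 mV.
(0.8647 − 0) / 0.00109863 = 787.069 LSBs.
So the output code is 787.
In hexadecimal (0x-prefixed): 0x313.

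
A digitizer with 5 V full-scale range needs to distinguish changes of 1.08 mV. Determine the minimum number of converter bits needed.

13 bits

Number of steps required ≥ 5 V / 1.08 mV = 4629.63.
Need 2^N ≥ 4629.63; 2^12 = 4096, 2^13 = 8192.
Minimum N = 13.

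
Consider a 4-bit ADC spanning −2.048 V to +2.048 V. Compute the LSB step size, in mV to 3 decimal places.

256.000 mV

Full-scale span = 4.096 V.
LSB = 4.096 / 2^4 = 4.096 / 16 = 0.256 V = 256.000 mV.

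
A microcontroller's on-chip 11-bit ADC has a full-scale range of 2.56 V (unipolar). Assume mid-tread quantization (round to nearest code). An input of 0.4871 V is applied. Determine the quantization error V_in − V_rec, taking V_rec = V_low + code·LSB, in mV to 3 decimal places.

Step size: 2.56 V ÷ 2^11 = 1.250 mV.
(V_in − V_low)/LSB = (0.4871 − 0)/0.00125 = 389.6800 → code 390 (round).
Reconstructed: 0.4875 V.
V_in − V_rec = -0.0004 V = -0.400 mV.

-0.400 mV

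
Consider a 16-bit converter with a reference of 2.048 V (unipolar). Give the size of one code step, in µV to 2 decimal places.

Full-scale span = 2.048 V.
LSB = 2.048 / 2^16 = 2.048 / 65536 = 3.125e-05 V = 31.25 µV.

31.25 µV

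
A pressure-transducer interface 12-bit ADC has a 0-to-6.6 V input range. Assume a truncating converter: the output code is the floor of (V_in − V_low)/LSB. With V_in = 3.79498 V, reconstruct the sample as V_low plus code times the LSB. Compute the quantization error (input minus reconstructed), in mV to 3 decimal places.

LSB = 6.6/2^12 = 1.611 mV.
(V_in − V_low)/LSB = (3.79498 − 0)/0.00161133 = 2355.1876 → code 2355 (floor).
Reconstructed: 3.7946777 V.
V_in − V_rec = 0.000302266 V = 0.302 mV.

0.302 mV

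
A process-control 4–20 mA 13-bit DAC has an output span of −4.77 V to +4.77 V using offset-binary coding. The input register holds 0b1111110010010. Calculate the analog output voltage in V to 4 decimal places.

LSB = 9.54 V / 2^13 = 1.165 mV.
Code 0b1111110010010 = 8082 decimal.
V_out = (−4.77) + 8082 × 0.00116455 V = 4.6419 V.

4.6419 V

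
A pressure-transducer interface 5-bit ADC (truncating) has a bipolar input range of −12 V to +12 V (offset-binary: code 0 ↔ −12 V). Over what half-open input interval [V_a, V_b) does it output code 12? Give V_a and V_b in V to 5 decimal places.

[-3.00000 V, -2.25000 V)

LSB = 24/2^5 = 0.7500 V.
V_a = V_low + 12·LSB = -3 V; V_b = V_low + 13·LSB = -2.25 V.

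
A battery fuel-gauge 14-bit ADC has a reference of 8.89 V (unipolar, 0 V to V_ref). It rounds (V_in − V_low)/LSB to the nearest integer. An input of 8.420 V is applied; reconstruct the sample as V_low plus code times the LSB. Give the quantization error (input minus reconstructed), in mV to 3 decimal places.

LSB = 8.89/2^14 = 0.543 mV.
Scaled input = 15517.8043 LSBs, so code = 15518.
Reconstructed: 8.4201062 V.
Error = 8.420 − 8.4201062 = -0.000106201 V = -0.106 mV.

-0.106 mV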